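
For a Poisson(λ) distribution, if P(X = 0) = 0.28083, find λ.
λ = 1.2700

For a Poisson(λ) distribution, the PMF at 0 is:
P(X = 0) = λ^0 e^(-λ) / 0! = e^(-λ)

Given P(X = 0) = 0.28083:
e^(-λ) = 0.28083
-λ = ln(0.28083)
λ = -ln(0.28083) = 1.2700

Verification: e^(-1.2700) = 0.28083 ✓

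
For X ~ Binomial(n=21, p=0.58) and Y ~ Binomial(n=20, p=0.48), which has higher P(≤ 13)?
Y has higher probability (P(Y ≤ 13) = 0.9603 > P(X ≤ 13) = 0.7170)

Compute P(≤ 13) for each distribution:

X ~ Binomial(n=21, p=0.58):
P(X ≤ 13) = 0.7170

Y ~ Binomial(n=20, p=0.48):
P(Y ≤ 13) = 0.9603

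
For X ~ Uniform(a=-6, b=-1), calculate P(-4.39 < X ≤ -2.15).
0.448000

We have X ~ Uniform(a=-6, b=-1).

To find P(-4.39 < X ≤ -2.15), we use:
P(-4.39 < X ≤ -2.15) = P(X ≤ -2.15) - P(X ≤ -4.39)
                 = F(-2.15) - F(-4.39)
                 = 0.770000 - 0.322000
                 = 0.448000

So there's approximately a 44.8% chance that X falls in this range.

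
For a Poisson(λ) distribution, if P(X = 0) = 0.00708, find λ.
λ = 4.9505

For a Poisson(λ) distribution, the PMF at 0 is:
P(X = 0) = λ^0 e^(-λ) / 0! = e^(-λ)

Given P(X = 0) = 0.00708:
e^(-λ) = 0.00708
-λ = ln(0.00708)
λ = -ln(0.00708) = 4.9505

Verification: e^(-4.9505) = 0.00708 ✓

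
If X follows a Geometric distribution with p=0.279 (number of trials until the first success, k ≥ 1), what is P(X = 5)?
0.075395

We have X ~ Geometric(p=0.279) (number of trials until the first success, k ≥ 1).

For a Geometric distribution, the PMF gives us the probability of each outcome.

Using the PMF formula:
P(X = 5) = 0.075395

Rounded to 4 decimal places: 0.0754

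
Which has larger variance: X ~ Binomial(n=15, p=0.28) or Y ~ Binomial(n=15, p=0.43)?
Y has larger variance (3.6765 > 3.0240)

Compute the variance for each distribution:

X ~ Binomial(n=15, p=0.28):
Var(X) = 3.0240

Y ~ Binomial(n=15, p=0.43):
Var(Y) = 3.6765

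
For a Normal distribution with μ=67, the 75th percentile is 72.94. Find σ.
σ = 8.8067

For X ~ Normal(μ, σ), the p-th percentile satisfies x = μ + z_p × σ,
where z_p = Φ⁻¹(p) is the standard normal quantile.

Step 1: z_{0.75} = Φ⁻¹(0.75) = 0.6745

Step 2: Solve for σ:
72.94 = 67 + 0.6745 × σ
σ = (72.94 - 67) / 0.6745
σ = 5.94 / 0.6745
σ = 8.8067

Verification: μ + z × σ = 67 + 0.6745 × 8.8067 = 72.94 ✓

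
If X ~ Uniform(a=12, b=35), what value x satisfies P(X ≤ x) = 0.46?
22.5800

We have X ~ Uniform(a=12, b=35).

We want to find x such that P(X ≤ x) = 0.46.

This is the 46th percentile, which means 46% of values fall below this point.

Using the inverse CDF (quantile function):
x = F⁻¹(0.46) = 22.5800

Verification: P(X ≤ 22.5800) = 0.46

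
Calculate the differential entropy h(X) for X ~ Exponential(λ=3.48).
-0.2470 nats

We have X ~ Exponential(λ=3.48).

The differential entropy measures the uncertainty or information content of the distribution.

For an Exponential distribution with λ=3.48:
h(X) = -0.2470 nats

(In bits, this would be -0.3564 bits.)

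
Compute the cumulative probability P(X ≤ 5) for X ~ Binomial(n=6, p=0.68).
0.901133

We have X ~ Binomial(n=6, p=0.68).

The CDF gives us P(X ≤ k).

Using the CDF:
P(X ≤ 5) = 0.901133

This means there's approximately a 90.1% chance that X is at most 5.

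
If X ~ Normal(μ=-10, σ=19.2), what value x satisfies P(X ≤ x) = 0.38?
-15.8652

We have X ~ Normal(μ=-10, σ=19.2).

We want to find x such that P(X ≤ x) = 0.38.

This is the 38th percentile, which means 38% of values fall below this point.

Using the inverse CDF (quantile function):
x = F⁻¹(0.38) = -15.8652

Verification: P(X ≤ -15.8652) = 0.38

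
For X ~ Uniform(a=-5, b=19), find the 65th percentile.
10.6000

We have X ~ Uniform(a=-5, b=19).

We want to find x such that P(X ≤ x) = 0.65.

This is the 65th percentile, which means 65% of values fall below this point.

Using the inverse CDF (quantile function):
x = F⁻¹(0.65) = 10.6000

Verification: P(X ≤ 10.6000) = 0.65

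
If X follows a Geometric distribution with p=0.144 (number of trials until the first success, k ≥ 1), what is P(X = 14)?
0.019077

We have X ~ Geometric(p=0.144) (number of trials until the first success, k ≥ 1).

For a Geometric distribution, the PMF gives us the probability of each outcome.

Using the PMF formula:
P(X = 14) = 0.019077

Rounded to 4 decimal places: 0.0191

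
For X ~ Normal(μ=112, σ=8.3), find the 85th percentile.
120.6024

We have X ~ Normal(μ=112, σ=8.3).

We want to find x such that P(X ≤ x) = 0.85.

This is the 85th percentile, which means 85% of values fall below this point.

Using the inverse CDF (quantile function):
x = F⁻¹(0.85) = 120.6024

Verification: P(X ≤ 120.6024) = 0.85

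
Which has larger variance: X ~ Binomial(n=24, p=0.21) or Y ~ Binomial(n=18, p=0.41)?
Y has larger variance (4.3542 > 3.9816)

Compute the variance for each distribution:

X ~ Binomial(n=24, p=0.21):
Var(X) = 3.9816

Y ~ Binomial(n=18, p=0.41):
Var(Y) = 4.3542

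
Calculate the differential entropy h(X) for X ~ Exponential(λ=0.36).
2.0217 nats

We have X ~ Exponential(λ=0.36).

The differential entropy measures the uncertainty or information content of the distribution.

For an Exponential distribution with λ=0.36:
h(X) = 2.0217 nats

(In bits, this would be 2.9166 bits.)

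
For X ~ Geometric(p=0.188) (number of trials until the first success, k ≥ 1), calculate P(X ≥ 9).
0.188994

We have X ~ Geometric(p=0.188) (number of trials until the first success, k ≥ 1).

For discrete distributions, P(X ≥ 9) = 1 - P(X ≤ 8).

P(X ≤ 8) = 0.811006
P(X ≥ 9) = 1 - 0.811006 = 0.188994

So there's approximately a 18.9% chance that X is at least 9.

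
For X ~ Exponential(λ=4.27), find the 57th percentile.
0.1977

We have X ~ Exponential(λ=4.27).

We want to find x such that P(X ≤ x) = 0.57.

This is the 57th percentile, which means 57% of values fall below this point.

Using the inverse CDF (quantile function):
x = F⁻¹(0.57) = 0.1977

Verification: P(X ≤ 0.1977) = 0.57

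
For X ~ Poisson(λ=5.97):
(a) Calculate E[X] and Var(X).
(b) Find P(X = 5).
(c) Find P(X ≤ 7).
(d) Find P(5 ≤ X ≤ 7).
(a) E[X] = 5.9700, Var(X) = 5.9700
(b) P(X = 5) = 0.161418
(c) P(X ≤ 7) = 0.748100
(d) P(5 ≤ X ≤ 7) = 0.459007

We have X ~ Poisson(λ=5.97).

(a) Moments:
E[X] = 5.9700
Var(X) = 5.9700
σ = √Var(X) = 2.4434

(b) Point probability using PMF:
P(X = 5) = 0.161418

(c) Cumulative probability using CDF:
P(X ≤ 7) = F(7) = 0.748100

(d) Range probability:
P(5 ≤ X ≤ 7) = P(X ≤ 7) - P(X ≤ 4)
                   = F(7) - F(4)
                   = 0.748100 - 0.289092
                   = 0.459007

This means approximately 45.9% of outcomes fall in the interval [5, 7].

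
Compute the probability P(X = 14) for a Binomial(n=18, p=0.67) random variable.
0.133298

We have X ~ Binomial(n=18, p=0.67).

For a Binomial distribution, the PMF gives us the probability of each outcome.

Using the PMF formula:
P(X = 14) = 0.133298

Rounded to 4 decimal places: 0.1333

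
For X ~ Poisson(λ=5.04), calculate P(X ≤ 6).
0.756311

We have X ~ Poisson(λ=5.04).

The CDF gives us P(X ≤ k).

Using the CDF:
P(X ≤ 6) = 0.756311

This means there's approximately a 75.6% chance that X is at most 6.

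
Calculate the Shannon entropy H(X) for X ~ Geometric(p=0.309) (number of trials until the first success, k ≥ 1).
2.0010 nats

We have X ~ Geometric(p=0.309) (number of trials until the first success, k ≥ 1).

The Shannon entropy measures the uncertainty or information content of the distribution.

For a Geometric distribution with p=0.309 (number of trials until the first success, k ≥ 1):
H(X) = 2.0010 nats

(In bits, this would be 2.8868 bits.)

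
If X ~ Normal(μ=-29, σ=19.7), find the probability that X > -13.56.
0.216592

We have X ~ Normal(μ=-29, σ=19.7).

P(X > -13.56) = 1 - P(X ≤ -13.56)
                = 1 - F(-13.56)
                = 1 - 0.783408
                = 0.216592

So there's approximately a 21.7% chance that X exceeds -13.56.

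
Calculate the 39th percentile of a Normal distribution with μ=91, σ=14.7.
86.8940

We have X ~ Normal(μ=91, σ=14.7).

We want to find x such that P(X ≤ x) = 0.39.

This is the 39th percentile, which means 39% of values fall below this point.

Using the inverse CDF (quantile function):
x = F⁻¹(0.39) = 86.8940

Verification: P(X ≤ 86.8940) = 0.39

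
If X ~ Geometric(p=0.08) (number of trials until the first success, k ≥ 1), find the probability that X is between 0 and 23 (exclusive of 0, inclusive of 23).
0.853067

We have X ~ Geometric(p=0.08) (number of trials until the first success, k ≥ 1).

To find P(0 < X ≤ 23), we use:
P(0 < X ≤ 23) = P(X ≤ 23) - P(X ≤ 0)
                 = F(23) - F(0)
                 = 0.853067 - 0.000000
                 = 0.853067

So there's approximately a 85.3% chance that X falls in this range.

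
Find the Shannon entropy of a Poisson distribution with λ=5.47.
2.2513 nats

We have X ~ Poisson(λ=5.47).

The Shannon entropy measures the uncertainty or information content of the distribution.

For a Poisson distribution with λ=5.47:
H(X) = 2.2513 nats

(In bits, this would be 3.2479 bits.)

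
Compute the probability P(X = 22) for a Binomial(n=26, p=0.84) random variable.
0.211478

We have X ~ Binomial(n=26, p=0.84).

For a Binomial distribution, the PMF gives us the probability of each outcome.

Using the PMF formula:
P(X = 22) = 0.211478

Rounded to 4 decimal places: 0.2115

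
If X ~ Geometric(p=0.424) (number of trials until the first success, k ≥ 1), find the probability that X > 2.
0.331776

We have X ~ Geometric(p=0.424) (number of trials until the first success, k ≥ 1).

P(X > 2) = 1 - P(X ≤ 2)
                = 1 - F(2)
                = 1 - 0.668224
                = 0.331776

So there's approximately a 33.2% chance that X exceeds 2.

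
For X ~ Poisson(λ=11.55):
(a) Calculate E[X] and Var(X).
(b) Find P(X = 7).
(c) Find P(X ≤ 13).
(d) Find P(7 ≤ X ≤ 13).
(a) E[X] = 11.5500, Var(X) = 11.5500
(b) P(X = 7) = 0.052425
(c) P(X ≤ 13) = 0.728020
(d) P(7 ≤ X ≤ 13) = 0.669358

We have X ~ Poisson(λ=11.55).

(a) Moments:
E[X] = 11.5500
Var(X) = 11.5500
σ = √Var(X) = 3.3985

(b) Point probability using PMF:
P(X = 7) = 0.052425

(c) Cumulative probability using CDF:
P(X ≤ 13) = F(13) = 0.728020

(d) Range probability:
P(7 ≤ X ≤ 13) = P(X ≤ 13) - P(X ≤ 6)
                   = F(13) - F(6)
                   = 0.728020 - 0.058662
                   = 0.669358

This means approximately 66.9% of outcomes fall in the interval [7, 13].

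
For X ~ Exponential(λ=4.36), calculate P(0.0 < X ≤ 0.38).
0.809252

We have X ~ Exponential(λ=4.36).

To find P(0.0 < X ≤ 0.38), we use:
P(0.0 < X ≤ 0.38) = P(X ≤ 0.38) - P(X ≤ 0.0)
                 = F(0.38) - F(0.0)
                 = 0.809252 - 0.000000
                 = 0.809252

So there's approximately a 80.9% chance that X falls in this range.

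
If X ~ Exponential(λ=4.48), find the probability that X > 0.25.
0.326280

We have X ~ Exponential(λ=4.48).

P(X > 0.25) = 1 - P(X ≤ 0.25)
                = 1 - F(0.25)
                = 1 - 0.673720
                = 0.326280

So there's approximately a 32.6% chance that X exceeds 0.25.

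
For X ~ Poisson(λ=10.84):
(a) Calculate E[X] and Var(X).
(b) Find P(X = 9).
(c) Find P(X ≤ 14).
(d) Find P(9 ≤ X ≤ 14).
(a) E[X] = 10.8400, Var(X) = 10.8400
(b) P(X = 9) = 0.111622
(c) P(X ≤ 14) = 0.865429
(d) P(9 ≤ X ≤ 14) = 0.618926

We have X ~ Poisson(λ=10.84).

(a) Moments:
E[X] = 10.8400
Var(X) = 10.8400
σ = √Var(X) = 3.2924

(b) Point probability using PMF:
P(X = 9) = 0.111622

(c) Cumulative probability using CDF:
P(X ≤ 14) = F(14) = 0.865429

(d) Range probability:
P(9 ≤ X ≤ 14) = P(X ≤ 14) - P(X ≤ 8)
                   = F(14) - F(8)
                   = 0.865429 - 0.246502
                   = 0.618926

This means approximately 61.9% of outcomes fall in the interval [9, 14].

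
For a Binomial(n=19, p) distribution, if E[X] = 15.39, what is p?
p = 0.81

For a Binomial(n, p) distribution:
E[X] = n × p

Given n = 19 and E[X] = 15.39:
15.39 = 19 × p
p = 15.39 / 19 = 0.81

Verification: Binomial(19, 0.81) has E[X] = 15.39 ✓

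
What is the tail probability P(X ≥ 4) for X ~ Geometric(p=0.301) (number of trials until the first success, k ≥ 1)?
0.341532

We have X ~ Geometric(p=0.301) (number of trials until the first success, k ≥ 1).

For discrete distributions, P(X ≥ 4) = 1 - P(X ≤ 3).

P(X ≤ 3) = 0.658468
P(X ≥ 4) = 1 - 0.658468 = 0.341532

So there's approximately a 34.2% chance that X is at least 4.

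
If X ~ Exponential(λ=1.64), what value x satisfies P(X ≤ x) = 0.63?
0.6063

We have X ~ Exponential(λ=1.64).

We want to find x such that P(X ≤ x) = 0.63.

This is the 63rd percentile, which means 63% of values fall below this point.

Using the inverse CDF (quantile function):
x = F⁻¹(0.63) = 0.6063

Verification: P(X ≤ 0.6063) = 0.63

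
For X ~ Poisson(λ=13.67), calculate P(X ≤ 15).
0.701578

We have X ~ Poisson(λ=13.67).

The CDF gives us P(X ≤ k).

Using the CDF:
P(X ≤ 15) = 0.701578

This means there's approximately a 70.2% chance that X is at most 15.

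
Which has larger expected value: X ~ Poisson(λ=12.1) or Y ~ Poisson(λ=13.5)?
Y has larger mean (13.5000 > 12.1000)

Compute the expected value for each distribution:

X ~ Poisson(λ=12.1):
E[X] = 12.1000

Y ~ Poisson(λ=13.5):
E[Y] = 13.5000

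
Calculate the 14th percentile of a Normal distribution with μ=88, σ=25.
60.9920

We have X ~ Normal(μ=88, σ=25).

We want to find x such that P(X ≤ x) = 0.14.

This is the 14th percentile, which means 14% of values fall below this point.

Using the inverse CDF (quantile function):
x = F⁻¹(0.14) = 60.9920

Verification: P(X ≤ 60.9920) = 0.14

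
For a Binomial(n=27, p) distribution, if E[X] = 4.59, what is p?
p = 0.17

For a Binomial(n, p) distribution:
E[X] = n × p

Given n = 27 and E[X] = 4.59:
4.59 = 27 × p
p = 4.59 / 27 = 0.17

Verification: Binomial(27, 0.17) has E[X] = 4.59 ✓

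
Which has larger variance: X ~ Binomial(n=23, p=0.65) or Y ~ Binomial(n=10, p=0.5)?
X has larger variance (5.2325 > 2.5000)

Compute the variance for each distribution:

X ~ Binomial(n=23, p=0.65):
Var(X) = 5.2325

Y ~ Binomial(n=10, p=0.5):
Var(Y) = 2.5000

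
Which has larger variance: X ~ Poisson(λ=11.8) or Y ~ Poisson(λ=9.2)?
X has larger variance (11.8000 > 9.2000)

Compute the variance for each distribution:

X ~ Poisson(λ=11.8):
Var(X) = 11.8000

Y ~ Poisson(λ=9.2):
Var(Y) = 9.2000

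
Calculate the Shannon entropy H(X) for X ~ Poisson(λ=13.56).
2.7161 nats

We have X ~ Poisson(λ=13.56).

The Shannon entropy measures the uncertainty or information content of the distribution.

For a Poisson distribution with λ=13.56:
H(X) = 2.7161 nats

(In bits, this would be 3.9185 bits.)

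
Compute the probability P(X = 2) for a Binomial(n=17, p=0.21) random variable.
0.174737

We have X ~ Binomial(n=17, p=0.21).

For a Binomial distribution, the PMF gives us the probability of each outcome.

Using the PMF formula:
P(X = 2) = 0.174737

Rounded to 4 decimal places: 0.1747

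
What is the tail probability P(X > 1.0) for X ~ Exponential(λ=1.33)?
0.264477

We have X ~ Exponential(λ=1.33).

P(X > 1.0) = 1 - P(X ≤ 1.0)
                = 1 - F(1.0)
                = 1 - 0.735523
                = 0.264477

So there's approximately a 26.4% chance that X exceeds 1.0.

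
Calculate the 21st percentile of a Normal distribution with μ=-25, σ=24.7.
-44.9186

We have X ~ Normal(μ=-25, σ=24.7).

We want to find x such that P(X ≤ x) = 0.21.

This is the 21st percentile, which means 21% of values fall below this point.

Using the inverse CDF (quantile function):
x = F⁻¹(0.21) = -44.9186

Verification: P(X ≤ -44.9186) = 0.21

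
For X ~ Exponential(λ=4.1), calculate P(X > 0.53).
0.113836

We have X ~ Exponential(λ=4.1).

P(X > 0.53) = 1 - P(X ≤ 0.53)
                = 1 - F(0.53)
                = 1 - 0.886164
                = 0.113836

So there's approximately a 11.4% chance that X exceeds 0.53.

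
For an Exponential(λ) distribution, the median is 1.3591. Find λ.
λ = 0.5100

For X ~ Exponential(λ), the CDF is F(x) = 1 - e^(-λx).
The median m satisfies F(m) = 0.5:
1 - e^(-λm) = 0.5
e^(-λm) = 0.5
λm = ln(2)
m = ln(2) / λ

Given m = 1.3591:
λ = ln(2) / 1.3591 = 0.693147 / 1.3591 = 0.5100

Verification: ln(2) / 0.5100 = 1.3591 ✓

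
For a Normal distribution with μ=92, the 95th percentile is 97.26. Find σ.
σ = 3.1979

For X ~ Normal(μ, σ), the p-th percentile satisfies x = μ + z_p × σ,
where z_p = Φ⁻¹(p) is the standard normal quantile.

Step 1: z_{0.95} = Φ⁻¹(0.95) = 1.6449

Step 2: Solve for σ:
97.26 = 92 + 1.6449 × σ
σ = (97.26 - 92) / 1.6449
σ = 5.26 / 1.6449
σ = 3.1979

Verification: μ + z × σ = 92 + 1.6449 × 3.1979 = 97.26 ✓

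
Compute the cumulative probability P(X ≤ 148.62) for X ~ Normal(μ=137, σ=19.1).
0.728531

We have X ~ Normal(μ=137, σ=19.1).

The CDF gives us P(X ≤ k).

Using the CDF:
P(X ≤ 148.62) = 0.728531

This means there's approximately a 72.9% chance that X is at most 148.62.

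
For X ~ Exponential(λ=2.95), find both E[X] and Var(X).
E[X] = 0.3390, Var(X) = 0.1149

We have X ~ Exponential(λ=2.95).

For an Exponential distribution with λ=2.95:

Expected value:
E[X] = 0.3390

Variance:
Var(X) = 0.1149

Standard deviation:
σ = √Var(X) = 0.3390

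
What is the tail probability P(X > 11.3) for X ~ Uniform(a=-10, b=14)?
0.112500

We have X ~ Uniform(a=-10, b=14).

P(X > 11.3) = 1 - P(X ≤ 11.3)
                = 1 - F(11.3)
                = 1 - 0.887500
                = 0.112500

So there's approximately a 11.2% chance that X exceeds 11.3.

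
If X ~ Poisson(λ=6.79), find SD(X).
2.6058

We have X ~ Poisson(λ=6.79).

For a Poisson distribution with λ=6.79:
σ = √Var(X) = 2.6058

The standard deviation is the square root of the variance.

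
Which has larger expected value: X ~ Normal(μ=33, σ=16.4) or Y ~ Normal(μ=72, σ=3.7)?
Y has larger mean (72.0000 > 33.0000)

Compute the expected value for each distribution:

X ~ Normal(μ=33, σ=16.4):
E[X] = 33.0000

Y ~ Normal(μ=72, σ=3.7):
E[Y] = 72.0000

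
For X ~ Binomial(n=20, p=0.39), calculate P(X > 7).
0.547760

We have X ~ Binomial(n=20, p=0.39).

P(X > 7) = 1 - P(X ≤ 7)
                = 1 - F(7)
                = 1 - 0.452240
                = 0.547760

So there's approximately a 54.8% chance that X exceeds 7.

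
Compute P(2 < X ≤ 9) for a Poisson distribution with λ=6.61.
0.828074

We have X ~ Poisson(λ=6.61).

To find P(2 < X ≤ 9), we use:
P(2 < X ≤ 9) = P(X ≤ 9) - P(X ≤ 2)
                 = F(9) - F(2)
                 = 0.867746 - 0.039672
                 = 0.828074

So there's approximately a 82.8% chance that X falls in this range.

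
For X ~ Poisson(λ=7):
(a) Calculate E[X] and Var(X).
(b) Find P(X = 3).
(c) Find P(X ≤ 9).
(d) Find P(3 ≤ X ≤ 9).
(a) E[X] = 7.0000, Var(X) = 7.0000
(b) P(X = 3) = 0.052129
(c) P(X ≤ 9) = 0.830496
(d) P(3 ≤ X ≤ 9) = 0.800860

We have X ~ Poisson(λ=7).

(a) Moments:
E[X] = 7.0000
Var(X) = 7.0000
σ = √Var(X) = 2.6458

(b) Point probability using PMF:
P(X = 3) = 0.052129

(c) Cumulative probability using CDF:
P(X ≤ 9) = F(9) = 0.830496

(d) Range probability:
P(3 ≤ X ≤ 9) = P(X ≤ 9) - P(X ≤ 2)
                   = F(9) - F(2)
                   = 0.830496 - 0.029636
                   = 0.800860

This means approximately 80.1% of outcomes fall in the interval [3, 9].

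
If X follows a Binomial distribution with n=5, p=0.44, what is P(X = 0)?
0.055073

We have X ~ Binomial(n=5, p=0.44).

For a Binomial distribution, the PMF gives us the probability of each outcome.

Using the PMF formula:
P(X = 0) = 0.055073

Rounded to 4 decimal places: 0.0551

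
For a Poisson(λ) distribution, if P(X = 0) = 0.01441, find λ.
λ = 4.2398

For a Poisson(λ) distribution, the PMF at 0 is:
P(X = 0) = λ^0 e^(-λ) / 0! = e^(-λ)

Given P(X = 0) = 0.01441:
e^(-λ) = 0.01441
-λ = ln(0.01441)
λ = -ln(0.01441) = 4.2398

Verification: e^(-4.2398) = 0.01441 ✓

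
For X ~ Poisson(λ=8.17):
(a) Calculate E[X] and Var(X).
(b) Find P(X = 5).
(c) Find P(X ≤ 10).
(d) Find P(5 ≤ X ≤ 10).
(a) E[X] = 8.1700, Var(X) = 8.1700
(b) P(X = 5) = 0.085851
(c) P(X ≤ 10) = 0.798661
(d) P(5 ≤ X ≤ 10) = 0.708356

We have X ~ Poisson(λ=8.17).

(a) Moments:
E[X] = 8.1700
Var(X) = 8.1700
σ = √Var(X) = 2.8583

(b) Point probability using PMF:
P(X = 5) = 0.085851

(c) Cumulative probability using CDF:
P(X ≤ 10) = F(10) = 0.798661

(d) Range probability:
P(5 ≤ X ≤ 10) = P(X ≤ 10) - P(X ≤ 4)
                   = F(10) - F(4)
                   = 0.798661 - 0.090304
                   = 0.708356

This means approximately 70.8% of outcomes fall in the interval [5, 10].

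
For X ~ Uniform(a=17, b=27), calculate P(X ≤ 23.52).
0.652000

We have X ~ Uniform(a=17, b=27).

The CDF gives us P(X ≤ k).

Using the CDF:
P(X ≤ 23.52) = 0.652000

This means there's approximately a 65.2% chance that X is at most 23.52.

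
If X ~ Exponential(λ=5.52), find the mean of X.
0.1812

We have X ~ Exponential(λ=5.52).

For an Exponential distribution with λ=5.52:
E[X] = 0.1812

This is the expected (average) value of X.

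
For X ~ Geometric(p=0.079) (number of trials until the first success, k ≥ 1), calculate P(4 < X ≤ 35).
0.663397

We have X ~ Geometric(p=0.079) (number of trials until the first success, k ≥ 1).

To find P(4 < X ≤ 35), we use:
P(4 < X ≤ 35) = P(X ≤ 35) - P(X ≤ 4)
                 = F(35) - F(4)
                 = 0.943884 - 0.280487
                 = 0.663397

So there's approximately a 66.3% chance that X falls in this range.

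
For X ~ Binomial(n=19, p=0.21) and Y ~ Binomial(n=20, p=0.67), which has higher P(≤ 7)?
X has higher probability (P(X ≤ 7) = 0.9693 > P(Y ≤ 7) = 0.0034)

Compute P(≤ 7) for each distribution:

X ~ Binomial(n=19, p=0.21):
P(X ≤ 7) = 0.9693

Y ~ Binomial(n=20, p=0.67):
P(Y ≤ 7) = 0.0034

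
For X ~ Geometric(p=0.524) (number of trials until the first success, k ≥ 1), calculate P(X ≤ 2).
0.773424

We have X ~ Geometric(p=0.524) (number of trials until the first success, k ≥ 1).

The CDF gives us P(X ≤ k).

Using the CDF:
P(X ≤ 2) = 0.773424

This means there's approximately a 77.3% chance that X is at most 2.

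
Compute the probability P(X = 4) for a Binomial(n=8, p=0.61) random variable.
0.224221

We have X ~ Binomial(n=8, p=0.61).

For a Binomial distribution, the PMF gives us the probability of each outcome.

Using the PMF formula:
P(X = 4) = 0.224221

Rounded to 4 decimal places: 0.2242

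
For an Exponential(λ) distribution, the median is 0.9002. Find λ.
λ = 0.7700

For X ~ Exponential(λ), the CDF is F(x) = 1 - e^(-λx).
The median m satisfies F(m) = 0.5:
1 - e^(-λm) = 0.5
e^(-λm) = 0.5
λm = ln(2)
m = ln(2) / λ

Given m = 0.9002:
λ = ln(2) / 0.9002 = 0.693147 / 0.9002 = 0.7700

Verification: ln(2) / 0.7700 = 0.9002 ✓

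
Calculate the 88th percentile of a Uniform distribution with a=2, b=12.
10.8000

We have X ~ Uniform(a=2, b=12).

We want to find x such that P(X ≤ x) = 0.88.

This is the 88th percentile, which means 88% of values fall below this point.

Using the inverse CDF (quantile function):
x = F⁻¹(0.88) = 10.8000

Verification: P(X ≤ 10.8000) = 0.88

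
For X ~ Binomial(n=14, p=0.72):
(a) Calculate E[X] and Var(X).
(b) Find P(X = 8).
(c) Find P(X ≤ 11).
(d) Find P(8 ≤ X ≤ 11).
(a) E[X] = 10.0800, Var(X) = 2.8224
(b) P(X = 8) = 0.104511
(c) P(X ≤ 11) = 0.796693
(d) P(8 ≤ X ≤ 11) = 0.729419

We have X ~ Binomial(n=14, p=0.72).

(a) Moments:
E[X] = 10.0800
Var(X) = 2.8224
σ = √Var(X) = 1.6800

(b) Point probability using PMF:
P(X = 8) = 0.104511

(c) Cumulative probability using CDF:
P(X ≤ 11) = F(11) = 0.796693

(d) Range probability:
P(8 ≤ X ≤ 11) = P(X ≤ 11) - P(X ≤ 7)
                   = F(11) - F(7)
                   = 0.796693 - 0.067274
                   = 0.729419

This means approximately 72.9% of outcomes fall in the interval [8, 11].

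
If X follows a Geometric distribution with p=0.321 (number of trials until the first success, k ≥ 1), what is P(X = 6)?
0.046329

We have X ~ Geometric(p=0.321) (number of trials until the first success, k ≥ 1).

For a Geometric distribution, the PMF gives us the probability of each outcome.

Using the PMF formula:
P(X = 6) = 0.046329

Rounded to 4 decimal places: 0.0463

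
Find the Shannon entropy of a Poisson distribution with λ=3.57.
2.0258 nats

We have X ~ Poisson(λ=3.57).

The Shannon entropy measures the uncertainty or information content of the distribution.

For a Poisson distribution with λ=3.57:
H(X) = 2.0258 nats

(In bits, this would be 2.9227 bits.)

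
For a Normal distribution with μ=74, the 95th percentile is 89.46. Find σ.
σ = 9.3990

For X ~ Normal(μ, σ), the p-th percentile satisfies x = μ + z_p × σ,
where z_p = Φ⁻¹(p) is the standard normal quantile.

Step 1: z_{0.95} = Φ⁻¹(0.95) = 1.6449

Step 2: Solve for σ:
89.46 = 74 + 1.6449 × σ
σ = (89.46 - 74) / 1.6449
σ = 15.46 / 1.6449
σ = 9.3990

Verification: μ + z × σ = 74 + 1.6449 × 9.3990 = 89.46 ✓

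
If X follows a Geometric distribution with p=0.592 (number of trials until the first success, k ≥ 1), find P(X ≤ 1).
0.592000

We have X ~ Geometric(p=0.592) (number of trials until the first success, k ≥ 1).

The CDF gives us P(X ≤ k).

Using the CDF:
P(X ≤ 1) = 0.592000

This means there's approximately a 59.2% chance that X is at most 1.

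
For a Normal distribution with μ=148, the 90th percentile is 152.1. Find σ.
σ = 3.1992

For X ~ Normal(μ, σ), the p-th percentile satisfies x = μ + z_p × σ,
where z_p = Φ⁻¹(p) is the standard normal quantile.

Step 1: z_{0.9} = Φ⁻¹(0.9) = 1.2816

Step 2: Solve for σ:
152.1 = 148 + 1.2816 × σ
σ = (152.1 - 148) / 1.2816
σ = 4.10 / 1.2816
σ = 3.1992

Verification: μ + z × σ = 148 + 1.2816 × 3.1992 = 152.10 ✓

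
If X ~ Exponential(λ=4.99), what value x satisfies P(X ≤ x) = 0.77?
0.2945

We have X ~ Exponential(λ=4.99).

We want to find x such that P(X ≤ x) = 0.77.

This is the 77th percentile, which means 77% of values fall below this point.

Using the inverse CDF (quantile function):
x = F⁻¹(0.77) = 0.2945

Verification: P(X ≤ 0.2945) = 0.77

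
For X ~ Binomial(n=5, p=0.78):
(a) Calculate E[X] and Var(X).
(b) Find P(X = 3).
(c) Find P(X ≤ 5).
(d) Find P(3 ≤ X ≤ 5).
(a) E[X] = 3.9000, Var(X) = 0.8580
(b) P(X = 3) = 0.229683
(c) P(X ≤ 5) = 1.000000
(d) P(3 ≤ X ≤ 5) = 0.925566

We have X ~ Binomial(n=5, p=0.78).

(a) Moments:
E[X] = 3.9000
Var(X) = 0.8580
σ = √Var(X) = 0.9263

(b) Point probability using PMF:
P(X = 3) = 0.229683

(c) Cumulative probability using CDF:
P(X ≤ 5) = F(5) = 1.000000

(d) Range probability:
P(3 ≤ X ≤ 5) = P(X ≤ 5) - P(X ≤ 2)
                   = F(5) - F(2)
                   = 1.000000 - 0.074434
                   = 0.925566

This means approximately 92.6% of outcomes fall in the interval [3, 5].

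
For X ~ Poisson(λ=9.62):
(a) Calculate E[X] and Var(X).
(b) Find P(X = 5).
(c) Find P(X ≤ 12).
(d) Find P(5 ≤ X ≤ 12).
(a) E[X] = 9.6200, Var(X) = 9.6200
(b) P(X = 5) = 0.045581
(c) P(X ≤ 12) = 0.826138
(d) P(5 ≤ X ≤ 12) = 0.788820

We have X ~ Poisson(λ=9.62).

(a) Moments:
E[X] = 9.6200
Var(X) = 9.6200
σ = √Var(X) = 3.1016

(b) Point probability using PMF:
P(X = 5) = 0.045581

(c) Cumulative probability using CDF:
P(X ≤ 12) = F(12) = 0.826138

(d) Range probability:
P(5 ≤ X ≤ 12) = P(X ≤ 12) - P(X ≤ 4)
                   = F(12) - F(4)
                   = 0.826138 - 0.037318
                   = 0.788820

This means approximately 78.9% of outcomes fall in the interval [5, 12].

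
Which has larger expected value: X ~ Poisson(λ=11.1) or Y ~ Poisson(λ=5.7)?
X has larger mean (11.1000 > 5.7000)

Compute the expected value for each distribution:

X ~ Poisson(λ=11.1):
E[X] = 11.1000

Y ~ Poisson(λ=5.7):
E[Y] = 5.7000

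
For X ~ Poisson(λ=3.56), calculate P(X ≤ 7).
0.970878

We have X ~ Poisson(λ=3.56).

The CDF gives us P(X ≤ k).

Using the CDF:
P(X ≤ 7) = 0.970878

This means there's approximately a 97.1% chance that X is at most 7.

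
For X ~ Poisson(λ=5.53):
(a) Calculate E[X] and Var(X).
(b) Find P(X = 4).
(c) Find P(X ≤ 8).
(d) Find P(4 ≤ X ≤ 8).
(a) E[X] = 5.5300, Var(X) = 5.5300
(b) P(X = 4) = 0.154540
(c) P(X ≤ 8) = 0.891793
(d) P(4 ≤ X ≤ 8) = 0.693471

We have X ~ Poisson(λ=5.53).

(a) Moments:
E[X] = 5.5300
Var(X) = 5.5300
σ = √Var(X) = 2.3516

(b) Point probability using PMF:
P(X = 4) = 0.154540

(c) Cumulative probability using CDF:
P(X ≤ 8) = F(8) = 0.891793

(d) Range probability:
P(4 ≤ X ≤ 8) = P(X ≤ 8) - P(X ≤ 3)
                   = F(8) - F(3)
                   = 0.891793 - 0.198323
                   = 0.693471

This means approximately 69.3% of outcomes fall in the interval [4, 8].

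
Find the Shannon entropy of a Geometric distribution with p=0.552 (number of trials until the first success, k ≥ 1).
1.2459 nats

We have X ~ Geometric(p=0.552) (number of trials until the first success, k ≥ 1).

The Shannon entropy measures the uncertainty or information content of the distribution.

For a Geometric distribution with p=0.552 (number of trials until the first success, k ≥ 1):
H(X) = 1.2459 nats

(In bits, this would be 1.7974 bits.)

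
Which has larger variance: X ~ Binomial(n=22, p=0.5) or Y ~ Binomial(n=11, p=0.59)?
X has larger variance (5.5000 > 2.6609)

Compute the variance for each distribution:

X ~ Binomial(n=22, p=0.5):
Var(X) = 5.5000

Y ~ Binomial(n=11, p=0.59):
Var(Y) = 2.6609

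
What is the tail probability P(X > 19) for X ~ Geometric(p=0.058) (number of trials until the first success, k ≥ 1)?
0.321342

We have X ~ Geometric(p=0.058) (number of trials until the first success, k ≥ 1).

P(X > 19) = 1 - P(X ≤ 19)
                = 1 - F(19)
                = 1 - 0.678658
                = 0.321342

So there's approximately a 32.1% chance that X exceeds 19.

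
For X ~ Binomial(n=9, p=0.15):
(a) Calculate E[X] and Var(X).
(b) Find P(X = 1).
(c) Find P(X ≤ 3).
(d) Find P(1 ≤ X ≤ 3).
(a) E[X] = 1.3500, Var(X) = 1.1475
(b) P(X = 1) = 0.367862
(c) P(X ≤ 3) = 0.966068
(d) P(1 ≤ X ≤ 3) = 0.734452

We have X ~ Binomial(n=9, p=0.15).

(a) Moments:
E[X] = 1.3500
Var(X) = 1.1475
σ = √Var(X) = 1.0712

(b) Point probability using PMF:
P(X = 1) = 0.367862

(c) Cumulative probability using CDF:
P(X ≤ 3) = F(3) = 0.966068

(d) Range probability:
P(1 ≤ X ≤ 3) = P(X ≤ 3) - P(X ≤ 0)
                   = F(3) - F(0)
                   = 0.966068 - 0.231617
                   = 0.734452

This means approximately 73.4% of outcomes fall in the interval [1, 3].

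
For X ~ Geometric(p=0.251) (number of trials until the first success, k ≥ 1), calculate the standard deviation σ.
3.4480

We have X ~ Geometric(p=0.251) (number of trials until the first success, k ≥ 1).

For a Geometric distribution with p=0.251 (number of trials until the first success, k ≥ 1):
σ = √Var(X) = 3.4480

The standard deviation is the square root of the variance.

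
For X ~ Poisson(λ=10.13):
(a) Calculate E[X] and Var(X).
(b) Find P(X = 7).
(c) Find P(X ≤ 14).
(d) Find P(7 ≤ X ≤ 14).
(a) E[X] = 10.1300, Var(X) = 10.1300
(b) P(X = 7) = 0.086583
(c) P(X ≤ 14) = 0.909595
(d) P(7 ≤ X ≤ 14) = 0.787440

We have X ~ Poisson(λ=10.13).

(a) Moments:
E[X] = 10.1300
Var(X) = 10.1300
σ = √Var(X) = 3.1828

(b) Point probability using PMF:
P(X = 7) = 0.086583

(c) Cumulative probability using CDF:
P(X ≤ 14) = F(14) = 0.909595

(d) Range probability:
P(7 ≤ X ≤ 14) = P(X ≤ 14) - P(X ≤ 6)
                   = F(14) - F(6)
                   = 0.909595 - 0.122155
                   = 0.787440

This means approximately 78.7% of outcomes fall in the interval [7, 14].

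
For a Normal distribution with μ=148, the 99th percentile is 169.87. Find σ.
σ = 9.4010

For X ~ Normal(μ, σ), the p-th percentile satisfies x = μ + z_p × σ,
where z_p = Φ⁻¹(p) is the standard normal quantile.

Step 1: z_{0.99} = Φ⁻¹(0.99) = 2.3263

Step 2: Solve for σ:
169.87 = 148 + 2.3263 × σ
σ = (169.87 - 148) / 2.3263
σ = 21.87 / 2.3263
σ = 9.4010

Verification: μ + z × σ = 148 + 2.3263 × 9.4010 = 169.87 ✓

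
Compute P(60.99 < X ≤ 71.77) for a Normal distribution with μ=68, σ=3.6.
0.826747

We have X ~ Normal(μ=68, σ=3.6).

To find P(60.99 < X ≤ 71.77), we use:
P(60.99 < X ≤ 71.77) = P(X ≤ 71.77) - P(X ≤ 60.99)
                 = F(71.77) - F(60.99)
                 = 0.852501 - 0.025754
                 = 0.826747

So there's approximately a 82.7% chance that X falls in this range.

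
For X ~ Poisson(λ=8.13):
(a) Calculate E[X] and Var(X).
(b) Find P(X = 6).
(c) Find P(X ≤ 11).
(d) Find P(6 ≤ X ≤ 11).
(a) E[X] = 8.1300, Var(X) = 8.1300
(b) P(X = 6) = 0.118140
(c) P(X ≤ 11) = 0.878463
(d) P(6 ≤ X ≤ 11) = 0.698848

We have X ~ Poisson(λ=8.13).

(a) Moments:
E[X] = 8.1300
Var(X) = 8.1300
σ = √Var(X) = 2.8513

(b) Point probability using PMF:
P(X = 6) = 0.118140

(c) Cumulative probability using CDF:
P(X ≤ 11) = F(11) = 0.878463

(d) Range probability:
P(6 ≤ X ≤ 11) = P(X ≤ 11) - P(X ≤ 5)
                   = F(11) - F(5)
                   = 0.878463 - 0.179616
                   = 0.698848

This means approximately 69.9% of outcomes fall in the interval [6, 11].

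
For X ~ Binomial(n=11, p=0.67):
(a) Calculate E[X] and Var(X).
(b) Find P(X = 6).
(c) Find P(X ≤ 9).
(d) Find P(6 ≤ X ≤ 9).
(a) E[X] = 7.3700, Var(X) = 2.4321
(b) P(X = 6) = 0.163554
(c) P(X ≤ 9) = 0.921618
(d) P(6 ≤ X ≤ 9) = 0.804478

We have X ~ Binomial(n=11, p=0.67).

(a) Moments:
E[X] = 7.3700
Var(X) = 2.4321
σ = √Var(X) = 1.5595

(b) Point probability using PMF:
P(X = 6) = 0.163554

(c) Cumulative probability using CDF:
P(X ≤ 9) = F(9) = 0.921618

(d) Range probability:
P(6 ≤ X ≤ 9) = P(X ≤ 9) - P(X ≤ 5)
                   = F(9) - F(5)
                   = 0.921618 - 0.117140
                   = 0.804478

This means approximately 80.4% of outcomes fall in the interval [6, 9].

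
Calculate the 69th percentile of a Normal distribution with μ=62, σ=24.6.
74.1979

We have X ~ Normal(μ=62, σ=24.6).

We want to find x such that P(X ≤ x) = 0.69.

This is the 69th percentile, which means 69% of values fall below this point.

Using the inverse CDF (quantile function):
x = F⁻¹(0.69) = 74.1979

Verification: P(X ≤ 74.1979) = 0.69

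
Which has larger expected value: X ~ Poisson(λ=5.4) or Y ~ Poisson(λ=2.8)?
X has larger mean (5.4000 > 2.8000)

Compute the expected value for each distribution:

X ~ Poisson(λ=5.4):
E[X] = 5.4000

Y ~ Poisson(λ=2.8):
E[Y] = 2.8000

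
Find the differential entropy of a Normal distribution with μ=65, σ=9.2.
3.6381 nats

We have X ~ Normal(μ=65, σ=9.2).

The differential entropy measures the uncertainty or information content of the distribution.

For a Normal distribution with μ=65, σ=9.2:
h(X) = 3.6381 nats

(In bits, this would be 5.2487 bits.)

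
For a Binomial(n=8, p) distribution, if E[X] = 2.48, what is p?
p = 0.31

For a Binomial(n, p) distribution:
E[X] = n × p

Given n = 8 and E[X] = 2.48:
2.48 = 8 × p
p = 2.48 / 8 = 0.31

Verification: Binomial(8, 0.31) has E[X] = 2.48 ✓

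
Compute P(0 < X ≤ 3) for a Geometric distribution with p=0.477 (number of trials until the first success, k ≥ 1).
0.856944

We have X ~ Geometric(p=0.477) (number of trials until the first success, k ≥ 1).

To find P(0 < X ≤ 3), we use:
P(0 < X ≤ 3) = P(X ≤ 3) - P(X ≤ 0)
                 = F(3) - F(0)
                 = 0.856944 - 0.000000
                 = 0.856944

So there's approximately a 85.7% chance that X falls in this range.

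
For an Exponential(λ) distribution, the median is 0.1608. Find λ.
λ = 4.3106

For X ~ Exponential(λ), the CDF is F(x) = 1 - e^(-λx).
The median m satisfies F(m) = 0.5:
1 - e^(-λm) = 0.5
e^(-λm) = 0.5
λm = ln(2)
m = ln(2) / λ

Given m = 0.1608:
λ = ln(2) / 0.1608 = 0.693147 / 0.1608 = 4.3106

Verification: ln(2) / 4.3106 = 0.1608 ✓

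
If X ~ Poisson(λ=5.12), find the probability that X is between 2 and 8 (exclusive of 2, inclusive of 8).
0.808888

We have X ~ Poisson(λ=5.12).

To find P(2 < X ≤ 8), we use:
P(2 < X ≤ 8) = P(X ≤ 8) - P(X ≤ 2)
                 = F(8) - F(2)
                 = 0.923790 - 0.114902
                 = 0.808888

So there's approximately a 80.9% chance that X falls in this range.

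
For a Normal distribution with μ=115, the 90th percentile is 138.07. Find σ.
σ = 18.0016

For X ~ Normal(μ, σ), the p-th percentile satisfies x = μ + z_p × σ,
where z_p = Φ⁻¹(p) is the standard normal quantile.

Step 1: z_{0.9} = Φ⁻¹(0.9) = 1.2816

Step 2: Solve for σ:
138.07 = 115 + 1.2816 × σ
σ = (138.07 - 115) / 1.2816
σ = 23.07 / 1.2816
σ = 18.0016

Verification: μ + z × σ = 115 + 1.2816 × 18.0016 = 138.07 ✓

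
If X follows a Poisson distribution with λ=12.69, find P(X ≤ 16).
0.856967

We have X ~ Poisson(λ=12.69).

The CDF gives us P(X ≤ k).

Using the CDF:
P(X ≤ 16) = 0.856967

This means there's approximately a 85.7% chance that X is at most 16.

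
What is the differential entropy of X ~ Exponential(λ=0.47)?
1.7550 nats

We have X ~ Exponential(λ=0.47).

The differential entropy measures the uncertainty or information content of the distribution.

For an Exponential distribution with λ=0.47:
h(X) = 1.7550 nats

(In bits, this would be 2.5320 bits.)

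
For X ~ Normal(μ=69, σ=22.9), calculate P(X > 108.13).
0.043750

We have X ~ Normal(μ=69, σ=22.9).

P(X > 108.13) = 1 - P(X ≤ 108.13)
                = 1 - F(108.13)
                = 1 - 0.956250
                = 0.043750

So there's approximately a 4.4% chance that X exceeds 108.13.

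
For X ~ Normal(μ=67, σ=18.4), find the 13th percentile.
46.2744

We have X ~ Normal(μ=67, σ=18.4).

We want to find x such that P(X ≤ x) = 0.13.

This is the 13th percentile, which means 13% of values fall below this point.

Using the inverse CDF (quantile function):
x = F⁻¹(0.13) = 46.2744

Verification: P(X ≤ 46.2744) = 0.13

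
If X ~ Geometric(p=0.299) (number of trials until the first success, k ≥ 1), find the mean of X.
3.3445

We have X ~ Geometric(p=0.299) (number of trials until the first success, k ≥ 1).

For a Geometric distribution with p=0.299 (number of trials until the first success, k ≥ 1):
E[X] = 3.3445

This is the expected (average) value of X.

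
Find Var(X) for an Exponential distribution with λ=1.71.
0.3420

We have X ~ Exponential(λ=1.71).

For an Exponential distribution with λ=1.71:
Var(X) = 0.3420

The variance measures the spread of the distribution around the mean.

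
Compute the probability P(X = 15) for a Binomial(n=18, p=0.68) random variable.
0.082181

We have X ~ Binomial(n=18, p=0.68).

For a Binomial distribution, the PMF gives us the probability of each outcome.

Using the PMF formula:
P(X = 15) = 0.082181

Rounded to 4 decimal places: 0.0822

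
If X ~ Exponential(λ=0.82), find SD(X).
1.2195

We have X ~ Exponential(λ=0.82).

For an Exponential distribution with λ=0.82:
σ = √Var(X) = 1.2195

The standard deviation is the square root of the variance.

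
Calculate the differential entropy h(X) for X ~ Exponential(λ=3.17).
-0.1537 nats

We have X ~ Exponential(λ=3.17).

The differential entropy measures the uncertainty or information content of the distribution.

For an Exponential distribution with λ=3.17:
h(X) = -0.1537 nats

(In bits, this would be -0.2218 bits.)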